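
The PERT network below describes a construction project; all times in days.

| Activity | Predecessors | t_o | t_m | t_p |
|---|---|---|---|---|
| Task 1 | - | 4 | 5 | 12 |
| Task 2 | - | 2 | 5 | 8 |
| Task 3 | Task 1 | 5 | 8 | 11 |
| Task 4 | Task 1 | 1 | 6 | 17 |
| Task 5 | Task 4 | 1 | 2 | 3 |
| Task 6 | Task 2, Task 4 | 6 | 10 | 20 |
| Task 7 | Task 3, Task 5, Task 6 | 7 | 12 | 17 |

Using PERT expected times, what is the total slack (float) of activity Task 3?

10 days

te_Task 1 = (4 + 4·5 + 12)/6 = 36/6 = 6
te_Task 2 = (2 + 4·5 + 8)/6 = 30/6 = 5
te_Task 3 = (5 + 4·8 + 11)/6 = 48/6 = 8
te_Task 4 = (1 + 4·6 + 17)/6 = 42/6 = 7
te_Task 5 = (1 + 4·2 + 3)/6 = 12/6 = 2
te_Task 6 = (6 + 4·10 + 20)/6 = 66/6 = 11
te_Task 7 = (7 + 4·12 + 17)/6 = 72/6 = 12

Forward pass:
ES_Task 1 = 0; EF_Task 1 = 6
ES_Task 2 = 0; EF_Task 2 = 5
ES_Task 3 = 6; EF_Task 3 = 6+8 = 14
ES_Task 4 = 6; EF_Task 4 = 6+7 = 13
ES_Task 5 = 13; EF_Task 5 = 13+2 = 15
ES_Task 6 = max(EF_Task 2=5, EF_Task 4=13) = 13; EF_Task 6 = 13+11 = 24
ES_Task 7 = max(EF_Task 3=14, EF_Task 5=15, EF_Task 6=24) = 24; EF_Task 7 = 24+12 = 36
Expected project duration μ = 36 days. Critical path: Task 1 → Task 4 → Task 6 → Task 7.

Backward pass:
LF_Task 7 = 36; LS_Task 7 = 36−12 = 24
LF_Task 6 = LS_Task 7 = 24; LS_Task 6 = 24−11 = 13
LF_Task 5 = LS_Task 7 = 24; LS_Task 5 = 24−2 = 22
LF_Task 4 = min(LS_Task 5=22, LS_Task 6=13) = 13; LS_Task 4 = 13−7 = 6
LF_Task 3 = LS_Task 7 = 24; LS_Task 3 = 24−8 = 16
LF_Task 2 = LS_Task 6 = 13; LS_Task 2 = 13−5 = 8
LF_Task 1 = min(LS_Task 3=16, LS_Task 4=6) = 6; LS_Task 1 = 6−6 = 0
Slack_Task 3 = LS_Task 3 − ES_Task 3 = 16 − 6 = 10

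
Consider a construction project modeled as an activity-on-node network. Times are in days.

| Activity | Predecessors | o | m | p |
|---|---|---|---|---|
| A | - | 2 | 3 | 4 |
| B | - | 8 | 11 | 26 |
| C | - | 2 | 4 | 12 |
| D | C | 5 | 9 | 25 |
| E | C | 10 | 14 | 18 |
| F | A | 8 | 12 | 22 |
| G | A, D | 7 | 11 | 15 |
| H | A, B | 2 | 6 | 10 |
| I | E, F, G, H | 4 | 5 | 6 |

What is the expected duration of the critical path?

te_A = (2 + 4·3 + 4)/6 = 18/6 = 3
te_B = (8 + 4·11 + 26)/6 = 78/6 = 13
te_C = (2 + 4·4 + 12)/6 = 30/6 = 5
te_D = (5 + 4·9 + 25)/6 = 66/6 = 11
te_E = (10 + 4·14 + 18)/6 = 84/6 = 14
te_F = (8 + 4·12 + 22)/6 = 78/6 = 13
te_G = (7 + 4·11 + 15)/6 = 66/6 = 11
te_H = (2 + 4·6 + 10)/6 = 36/6 = 6
te_I = (4 + 4·5 + 6)/6 = 30/6 = 5

Forward pass:
ES_A = 0; EF_A = 3
ES_B = 0; EF_B = 13
ES_C = 0; EF_C = 5
ES_D = 5; EF_D = 5+11 = 16
ES_E = 5; EF_E = 5+14 = 19
ES_F = 3; EF_F = 3+13 = 16
ES_G = max(EF_A=3, EF_D=16) = 16; EF_G = 16+11 = 27
ES_H = max(EF_A=3, EF_B=13) = 13; EF_H = 13+6 = 19
ES_I = max(EF_E=19, EF_F=16, EF_G=27, EF_H=19) = 27; EF_I = 27+5 = 32
Expected project duration μ = 32 days. Critical path: C → D → G → I.

32 days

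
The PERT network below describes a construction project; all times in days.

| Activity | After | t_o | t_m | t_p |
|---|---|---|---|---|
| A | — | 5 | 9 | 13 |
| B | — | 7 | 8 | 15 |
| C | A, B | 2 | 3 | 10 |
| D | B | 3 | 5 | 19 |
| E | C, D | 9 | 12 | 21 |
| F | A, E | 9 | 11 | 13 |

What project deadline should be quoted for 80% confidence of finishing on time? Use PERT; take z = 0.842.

43.1 days

te_A = (5 + 4·9 + 13)/6 = 54/6 = 9; σ²_A = ((13−5)/6)² = 1.778
te_B = (7 + 4·8 + 15)/6 = 54/6 = 9; σ²_B = ((15−7)/6)² = 1.778
te_C = (2 + 4·3 + 10)/6 = 24/6 = 4; σ²_C = ((10−2)/6)² = 1.778
te_D = (3 + 4·5 + 19)/6 = 42/6 = 7; σ²_D = ((19−3)/6)² = 7.111
te_E = (9 + 4·12 + 21)/6 = 78/6 = 13; σ²_E = ((21−9)/6)² = 4.000
te_F = (9 + 4·11 + 13)/6 = 66/6 = 11; σ²_F = ((13−9)/6)² = 0.444

Forward pass:
ES_A = 0; EF_A = 9
ES_B = 0; EF_B = 9
ES_C = max(EF_A=9, EF_B=9) = 9; EF_C = 9+4 = 13
ES_D = 9; EF_D = 9+7 = 16
ES_E = max(EF_C=13, EF_D=16) = 16; EF_E = 16+13 = 29
ES_F = max(EF_A=9, EF_E=29) = 29; EF_F = 29+11 = 40
Expected project duration μ = 40 days. Critical path: B → D → E → F.

Variance along critical path = 1.778 + 7.111 + 4.000 + 0.444 = 13.333; σ = 3.651 days.
D = μ + z·σ = 40 + 0.842·3.651 = 43.1 days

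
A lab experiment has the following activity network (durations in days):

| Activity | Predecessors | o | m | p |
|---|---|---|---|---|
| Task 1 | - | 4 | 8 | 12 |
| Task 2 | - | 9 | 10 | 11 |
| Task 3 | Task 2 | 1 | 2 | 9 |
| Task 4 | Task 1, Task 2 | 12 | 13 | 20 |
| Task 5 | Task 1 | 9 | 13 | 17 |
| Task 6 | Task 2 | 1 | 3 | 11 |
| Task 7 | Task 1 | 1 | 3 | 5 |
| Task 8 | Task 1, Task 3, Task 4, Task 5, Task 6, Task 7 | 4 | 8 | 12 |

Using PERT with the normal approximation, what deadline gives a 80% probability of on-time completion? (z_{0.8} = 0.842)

33.6 days

te_Task 1 = (4 + 4·8 + 12)/6 = 48/6 = 8; σ²_Task 1 = ((12−4)/6)² = 1.778
te_Task 2 = (9 + 4·10 + 11)/6 = 60/6 = 10; σ²_Task 2 = ((11−9)/6)² = 0.111
te_Task 3 = (1 + 4·2 + 9)/6 = 18/6 = 3; σ²_Task 3 = ((9−1)/6)² = 1.778
te_Task 4 = (12 + 4·13 + 20)/6 = 84/6 = 14; σ²_Task 4 = ((20−12)/6)² = 1.778
te_Task 5 = (9 + 4·13 + 17)/6 = 78/6 = 13; σ²_Task 5 = ((17−9)/6)² = 1.778
te_Task 6 = (1 + 4·3 + 11)/6 = 24/6 = 4; σ²_Task 6 = ((11−1)/6)² = 2.778
te_Task 7 = (1 + 4·3 + 5)/6 = 18/6 = 3; σ²_Task 7 = ((5−1)/6)² = 0.444
te_Task 8 = (4 + 4·8 + 12)/6 = 48/6 = 8; σ²_Task 8 = ((12−4)/6)² = 1.778

Forward pass:
ES_Task 1 = 0; EF_Task 1 = 8
ES_Task 2 = 0; EF_Task 2 = 10
ES_Task 3 = 10; EF_Task 3 = 10+3 = 13
ES_Task 4 = max(EF_Task 1=8, EF_Task 2=10) = 10; EF_Task 4 = 10+14 = 24
ES_Task 5 = 8; EF_Task 5 = 8+13 = 21
ES_Task 6 = 10; EF_Task 6 = 10+4 = 14
ES_Task 7 = 8; EF_Task 7 = 8+3 = 11
ES_Task 8 = max(EF_Task 1=8, EF_Task 3=13, EF_Task 4=24, EF_Task 5=21, EF_Task 6=14, EF_Task 7=11) = 24; EF_Task 8 = 24+8 = 32
Expected project duration μ = 32 days. Critical path: Task 2 → Task 4 → Task 8.

Variance along critical path = 0.111 + 1.778 + 1.778 = 3.667; σ = 1.915 days.
D = μ + z·σ = 32 + 0.842·1.915 = 33.6 days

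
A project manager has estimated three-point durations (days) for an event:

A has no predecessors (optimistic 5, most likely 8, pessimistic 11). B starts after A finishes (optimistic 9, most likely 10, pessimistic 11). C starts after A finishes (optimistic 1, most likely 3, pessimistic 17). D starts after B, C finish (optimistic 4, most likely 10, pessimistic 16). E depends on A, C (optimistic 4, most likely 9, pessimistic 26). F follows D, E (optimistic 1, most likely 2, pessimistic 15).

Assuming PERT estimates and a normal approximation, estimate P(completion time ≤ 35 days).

te_A = (5 + 4·8 + 11)/6 = 48/6 = 8; σ²_A = ((11−5)/6)² = 1.000
te_B = (9 + 4·10 + 11)/6 = 60/6 = 10; σ²_B = ((11−9)/6)² = 0.111
te_C = (1 + 4·3 + 17)/6 = 30/6 = 5; σ²_C = ((17−1)/6)² = 7.111
te_D = (4 + 4·10 + 16)/6 = 60/6 = 10; σ²_D = ((16−4)/6)² = 4.000
te_E = (4 + 4·9 + 26)/6 = 66/6 = 11; σ²_E = ((26−4)/6)² = 13.444
te_F = (1 + 4·2 + 15)/6 = 24/6 = 4; σ²_F = ((15−1)/6)² = 5.444

Forward pass:
ES_A = 0; EF_A = 8
ES_B = 8; EF_B = 8+10 = 18
ES_C = 8; EF_C = 8+5 = 13
ES_D = max(EF_B=18, EF_C=13) = 18; EF_D = 18+10 = 28
ES_E = max(EF_A=8, EF_C=13) = 13; EF_E = 13+11 = 24
ES_F = max(EF_D=28, EF_E=24) = 28; EF_F = 28+4 = 32
Expected project duration μ = 32 days. Critical path: A → B → D → F.

Variance along critical path = 1.000 + 0.111 + 4.000 + 5.444 = 10.556; σ = √10.556 = 3.249 days.
Z = (35 − 32) / 3.249 = 0.923
P(T ≤ 35) = Φ(0.923) ≈ 0.822

0.822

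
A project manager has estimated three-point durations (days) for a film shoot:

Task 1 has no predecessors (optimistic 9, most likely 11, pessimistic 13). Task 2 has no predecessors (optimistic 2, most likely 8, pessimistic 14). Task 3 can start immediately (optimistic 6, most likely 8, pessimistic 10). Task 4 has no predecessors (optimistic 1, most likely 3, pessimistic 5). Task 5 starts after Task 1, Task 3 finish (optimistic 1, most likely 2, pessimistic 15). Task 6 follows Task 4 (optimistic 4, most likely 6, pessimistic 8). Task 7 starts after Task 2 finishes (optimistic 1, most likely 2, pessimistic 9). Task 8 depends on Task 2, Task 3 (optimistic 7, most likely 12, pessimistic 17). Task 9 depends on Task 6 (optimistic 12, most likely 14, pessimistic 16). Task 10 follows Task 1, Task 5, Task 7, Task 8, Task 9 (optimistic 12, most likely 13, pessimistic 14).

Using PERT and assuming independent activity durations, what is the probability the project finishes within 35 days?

0.203

te_Task 1 = (9 + 4·11 + 13)/6 = 66/6 = 11; σ²_Task 1 = ((13−9)/6)² = 0.444
te_Task 2 = (2 + 4·8 + 14)/6 = 48/6 = 8; σ²_Task 2 = ((14−2)/6)² = 4.000
te_Task 3 = (6 + 4·8 + 10)/6 = 48/6 = 8; σ²_Task 3 = ((10−6)/6)² = 0.444
te_Task 4 = (1 + 4·3 + 5)/6 = 18/6 = 3; σ²_Task 4 = ((5−1)/6)² = 0.444
te_Task 5 = (1 + 4·2 + 15)/6 = 24/6 = 4; σ²_Task 5 = ((15−1)/6)² = 5.444
te_Task 6 = (4 + 4·6 + 8)/6 = 36/6 = 6; σ²_Task 6 = ((8−4)/6)² = 0.444
te_Task 7 = (1 + 4·2 + 9)/6 = 18/6 = 3; σ²_Task 7 = ((9−1)/6)² = 1.778
te_Task 8 = (7 + 4·12 + 17)/6 = 72/6 = 12; σ²_Task 8 = ((17−7)/6)² = 2.778
te_Task 9 = (12 + 4·14 + 16)/6 = 84/6 = 14; σ²_Task 9 = ((16−12)/6)² = 0.444
te_Task 10 = (12 + 4·13 + 14)/6 = 78/6 = 13; σ²_Task 10 = ((14−12)/6)² = 0.111

Forward pass:
ES_Task 1 = 0; EF_Task 1 = 11
ES_Task 2 = 0; EF_Task 2 = 8
ES_Task 3 = 0; EF_Task 3 = 8
ES_Task 4 = 0; EF_Task 4 = 3
ES_Task 5 = max(EF_Task 1=11, EF_Task 3=8) = 11; EF_Task 5 = 11+4 = 15
ES_Task 6 = 3; EF_Task 6 = 3+6 = 9
ES_Task 7 = 8; EF_Task 7 = 8+3 = 11
ES_Task 8 = max(EF_Task 2=8, EF_Task 3=8) = 8; EF_Task 8 = 8+12 = 20
ES_Task 9 = 9; EF_Task 9 = 9+14 = 23
ES_Task 10 = max(EF_Task 1=11, EF_Task 5=15, EF_Task 7=11, EF_Task 8=20, EF_Task 9=23) = 23; EF_Task 10 = 23+13 = 36
Expected project duration μ = 36 days. Critical path: Task 4 → Task 6 → Task 9 → Task 10.

Variance along critical path = 0.444 + 0.444 + 0.444 + 0.111 = 1.444; σ = √1.444 = 1.202 days.
Z = (35 − 36) / 1.202 = -0.832
P(T ≤ 35) = Φ(-0.832) ≈ 0.203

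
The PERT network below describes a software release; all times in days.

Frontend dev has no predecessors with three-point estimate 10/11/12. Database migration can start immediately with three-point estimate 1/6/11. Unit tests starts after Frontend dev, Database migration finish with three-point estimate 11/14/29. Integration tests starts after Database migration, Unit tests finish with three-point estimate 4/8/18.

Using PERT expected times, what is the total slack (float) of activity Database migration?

te_Frontend dev = (10 + 4·11 + 12)/6 = 66/6 = 11
te_Database migration = (1 + 4·6 + 11)/6 = 36/6 = 6
te_Unit tests = (11 + 4·14 + 29)/6 = 96/6 = 16
te_Integration tests = (4 + 4·8 + 18)/6 = 54/6 = 9

Forward pass:
ES_Frontend dev = 0; EF_Frontend dev = 11
ES_Database migration = 0; EF_Database migration = 6
ES_Unit tests = max(EF_Frontend dev=11, EF_Database migration=6) = 11; EF_Unit tests = 11+16 = 27
ES_Integration tests = max(EF_Database migration=6, EF_Unit tests=27) = 27; EF_Integration tests = 27+9 = 36
Expected project duration μ = 36 days. Critical path: Frontend dev → Unit tests → Integration tests.

Backward pass:
LF_Integration tests = 36; LS_Integration tests = 36−9 = 27
LF_Unit tests = LS_Integration tests = 27; LS_Unit tests = 27−16 = 11
LF_Database migration = min(LS_Unit tests=11, LS_Integration tests=27) = 11; LS_Database migration = 11−6 = 5
LF_Frontend dev = LS_Unit tests = 11; LS_Frontend dev = 11−11 = 0
Slack_Database migration = LS_Database migration − ES_Database migration = 5 − 0 = 5

5 days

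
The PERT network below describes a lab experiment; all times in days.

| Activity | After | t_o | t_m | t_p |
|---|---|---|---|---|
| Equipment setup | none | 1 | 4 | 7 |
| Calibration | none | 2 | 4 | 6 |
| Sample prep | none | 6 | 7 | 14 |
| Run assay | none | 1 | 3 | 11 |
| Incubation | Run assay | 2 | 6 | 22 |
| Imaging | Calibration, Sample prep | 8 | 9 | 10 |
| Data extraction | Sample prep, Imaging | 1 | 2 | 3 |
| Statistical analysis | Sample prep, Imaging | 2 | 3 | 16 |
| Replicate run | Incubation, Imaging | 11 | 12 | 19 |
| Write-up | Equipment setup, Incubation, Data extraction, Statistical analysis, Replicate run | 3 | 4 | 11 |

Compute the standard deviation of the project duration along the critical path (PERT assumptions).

te_Equipment setup = (1 + 4·4 + 7)/6 = 24/6 = 4; σ²_Equipment setup = ((7−1)/6)² = 1.000
te_Calibration = (2 + 4·4 + 6)/6 = 24/6 = 4; σ²_Calibration = ((6−2)/6)² = 0.444
te_Sample prep = (6 + 4·7 + 14)/6 = 48/6 = 8; σ²_Sample prep = ((14−6)/6)² = 1.778
te_Run assay = (1 + 4·3 + 11)/6 = 24/6 = 4; σ²_Run assay = ((11−1)/6)² = 2.778
te_Incubation = (2 + 4·6 + 22)/6 = 48/6 = 8; σ²_Incubation = ((22−2)/6)² = 11.111
te_Imaging = (8 + 4·9 + 10)/6 = 54/6 = 9; σ²_Imaging = ((10−8)/6)² = 0.111
te_Data extraction = (1 + 4·2 + 3)/6 = 12/6 = 2; σ²_Data extraction = ((3−1)/6)² = 0.111
te_Statistical analysis = (2 + 4·3 + 16)/6 = 30/6 = 5; σ²_Statistical analysis = ((16−2)/6)² = 5.444
te_Replicate run = (11 + 4·12 + 19)/6 = 78/6 = 13; σ²_Replicate run = ((19−11)/6)² = 1.778
te_Write-up = (3 + 4·4 + 11)/6 = 30/6 = 5; σ²_Write-up = ((11−3)/6)² = 1.778

Forward pass:
ES_Equipment setup = 0; EF_Equipment setup = 4
ES_Calibration = 0; EF_Calibration = 4
ES_Sample prep = 0; EF_Sample prep = 8
ES_Run assay = 0; EF_Run assay = 4
ES_Incubation = 4; EF_Incubation = 4+8 = 12
ES_Imaging = max(EF_Calibration=4, EF_Sample prep=8) = 8; EF_Imaging = 8+9 = 17
ES_Data extraction = max(EF_Sample prep=8, EF_Imaging=17) = 17; EF_Data extraction = 17+2 = 19
ES_Statistical analysis = max(EF_Sample prep=8, EF_Imaging=17) = 17; EF_Statistical analysis = 17+5 = 22
ES_Replicate run = max(EF_Incubation=12, EF_Imaging=17) = 17; EF_Replicate run = 17+13 = 30
ES_Write-up = max(EF_Equipment setup=4, EF_Incubation=12, EF_Data extraction=19, EF_Statistical analysis=22, EF_Replicate run=30) = 30; EF_Write-up = 30+5 = 35
Expected project duration μ = 35 days. Critical path: Sample prep → Imaging → Replicate run → Write-up.

Variance along critical path = 1.778 + 0.111 + 1.778 + 1.778 = 5.444
σ = √5.444 = 2.333 days

2.33 days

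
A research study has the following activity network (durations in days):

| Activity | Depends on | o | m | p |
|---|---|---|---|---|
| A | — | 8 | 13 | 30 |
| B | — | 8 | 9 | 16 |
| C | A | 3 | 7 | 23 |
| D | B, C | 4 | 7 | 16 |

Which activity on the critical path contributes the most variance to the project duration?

A

te_A = (8 + 4·13 + 30)/6 = 90/6 = 15; σ²_A = ((30−8)/6)² = 13.444
te_B = (8 + 4·9 + 16)/6 = 60/6 = 10; σ²_B = ((16−8)/6)² = 1.778
te_C = (3 + 4·7 + 23)/6 = 54/6 = 9; σ²_C = ((23−3)/6)² = 11.111
te_D = (4 + 4·7 + 16)/6 = 48/6 = 8; σ²_D = ((16−4)/6)² = 4.000

Forward pass:
ES_A = 0; EF_A = 15
ES_B = 0; EF_B = 10
ES_C = 15; EF_C = 15+9 = 24
ES_D = max(EF_B=10, EF_C=24) = 24; EF_D = 24+8 = 32
Expected project duration μ = 32 days. Critical path: A → C → D.

Variances on critical path: σ²_A=13.444, σ²_C=11.111, σ²_D=4.000.
Largest is σ²_A = 13.444.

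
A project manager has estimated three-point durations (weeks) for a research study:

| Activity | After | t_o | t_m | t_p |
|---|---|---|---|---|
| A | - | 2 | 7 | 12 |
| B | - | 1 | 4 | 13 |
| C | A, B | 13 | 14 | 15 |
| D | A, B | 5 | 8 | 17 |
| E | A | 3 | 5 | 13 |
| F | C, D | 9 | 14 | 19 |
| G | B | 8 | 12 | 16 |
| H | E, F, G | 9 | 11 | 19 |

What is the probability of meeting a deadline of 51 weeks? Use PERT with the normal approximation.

te_A = (2 + 4·7 + 12)/6 = 42/6 = 7; σ²_A = ((12−2)/6)² = 2.778
te_B = (1 + 4·4 + 13)/6 = 30/6 = 5; σ²_B = ((13−1)/6)² = 4.000
te_C = (13 + 4·14 + 15)/6 = 84/6 = 14; σ²_C = ((15−13)/6)² = 0.111
te_D = (5 + 4·8 + 17)/6 = 54/6 = 9; σ²_D = ((17−5)/6)² = 4.000
te_E = (3 + 4·5 + 13)/6 = 36/6 = 6; σ²_E = ((13−3)/6)² = 2.778
te_F = (9 + 4·14 + 19)/6 = 84/6 = 14; σ²_F = ((19−9)/6)² = 2.778
te_G = (8 + 4·12 + 16)/6 = 72/6 = 12; σ²_G = ((16−8)/6)² = 1.778
te_H = (9 + 4·11 + 19)/6 = 72/6 = 12; σ²_H = ((19−9)/6)² = 2.778

Forward pass:
ES_A = 0; EF_A = 7
ES_B = 0; EF_B = 5
ES_C = max(EF_A=7, EF_B=5) = 7; EF_C = 7+14 = 21
ES_D = max(EF_A=7, EF_B=5) = 7; EF_D = 7+9 = 16
ES_E = 7; EF_E = 7+6 = 13
ES_F = max(EF_C=21, EF_D=16) = 21; EF_F = 21+14 = 35
ES_G = 5; EF_G = 5+12 = 17
ES_H = max(EF_E=13, EF_F=35, EF_G=17) = 35; EF_H = 35+12 = 47
Expected project duration μ = 47 weeks. Critical path: A → C → F → H.

Variance along critical path = 2.778 + 0.111 + 2.778 + 2.778 = 8.444; σ = √8.444 = 2.906 weeks.
Z = (51 − 47) / 2.906 = 1.376
P(T ≤ 51) = Φ(1.376) ≈ 0.916

0.916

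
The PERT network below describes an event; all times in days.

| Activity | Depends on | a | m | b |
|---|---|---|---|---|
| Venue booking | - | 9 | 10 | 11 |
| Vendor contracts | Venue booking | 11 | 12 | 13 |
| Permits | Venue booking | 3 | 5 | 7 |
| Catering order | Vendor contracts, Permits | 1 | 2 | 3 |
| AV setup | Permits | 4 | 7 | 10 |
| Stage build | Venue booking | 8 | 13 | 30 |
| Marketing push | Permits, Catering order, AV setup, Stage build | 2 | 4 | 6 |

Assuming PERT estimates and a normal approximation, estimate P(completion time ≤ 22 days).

0.031

te_Venue booking = (9 + 4·10 + 11)/6 = 60/6 = 10; σ²_Venue booking = ((11−9)/6)² = 0.111
te_Vendor contracts = (11 + 4·12 + 13)/6 = 72/6 = 12; σ²_Vendor contracts = ((13−11)/6)² = 0.111
te_Permits = (3 + 4·5 + 7)/6 = 30/6 = 5; σ²_Permits = ((7−3)/6)² = 0.444
te_Catering order = (1 + 4·2 + 3)/6 = 12/6 = 2; σ²_Catering order = ((3−1)/6)² = 0.111
te_AV setup = (4 + 4·7 + 10)/6 = 42/6 = 7; σ²_AV setup = ((10−4)/6)² = 1.000
te_Stage build = (8 + 4·13 + 30)/6 = 90/6 = 15; σ²_Stage build = ((30−8)/6)² = 13.444
te_Marketing push = (2 + 4·4 + 6)/6 = 24/6 = 4; σ²_Marketing push = ((6−2)/6)² = 0.444

Forward pass:
ES_Venue booking = 0; EF_Venue booking = 10
ES_Vendor contracts = 10; EF_Vendor contracts = 10+12 = 22
ES_Permits = 10; EF_Permits = 10+5 = 15
ES_Catering order = max(EF_Vendor contracts=22, EF_Permits=15) = 22; EF_Catering order = 22+2 = 24
ES_AV setup = 15; EF_AV setup = 15+7 = 22
ES_Stage build = 10; EF_Stage build = 10+15 = 25
ES_Marketing push = max(EF_Permits=15, EF_Catering order=24, EF_AV setup=22, EF_Stage build=25) = 25; EF_Marketing push = 25+4 = 29
Expected project duration μ = 29 days. Critical path: Venue booking → Stage build → Marketing push.

Variance along critical path = 0.111 + 13.444 + 0.444 = 14.000; σ = √14.000 = 3.742 days.
Z = (22 − 29) / 3.742 = -1.871
P(T ≤ 22) = Φ(-1.871) ≈ 0.031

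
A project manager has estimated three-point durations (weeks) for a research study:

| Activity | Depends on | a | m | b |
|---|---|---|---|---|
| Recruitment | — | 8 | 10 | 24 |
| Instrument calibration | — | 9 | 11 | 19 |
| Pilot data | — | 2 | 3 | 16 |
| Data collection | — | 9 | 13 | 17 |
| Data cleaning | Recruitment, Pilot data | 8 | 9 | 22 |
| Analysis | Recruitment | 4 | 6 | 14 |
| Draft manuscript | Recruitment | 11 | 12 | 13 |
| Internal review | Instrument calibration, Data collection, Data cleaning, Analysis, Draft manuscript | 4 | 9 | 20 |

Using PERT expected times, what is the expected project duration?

te_Recruitment = (8 + 4·10 + 24)/6 = 72/6 = 12
te_Instrument calibration = (9 + 4·11 + 19)/6 = 72/6 = 12
te_Pilot data = (2 + 4·3 + 16)/6 = 30/6 = 5
te_Data collection = (9 + 4·13 + 17)/6 = 78/6 = 13
te_Data cleaning = (8 + 4·9 + 22)/6 = 66/6 = 11
te_Analysis = (4 + 4·6 + 14)/6 = 42/6 = 7
te_Draft manuscript = (11 + 4·12 + 13)/6 = 72/6 = 12
te_Internal review = (4 + 4·9 + 20)/6 = 60/6 = 10

Forward pass:
ES_Recruitment = 0; EF_Recruitment = 12
ES_Instrument calibration = 0; EF_Instrument calibration = 12
ES_Pilot data = 0; EF_Pilot data = 5
ES_Data collection = 0; EF_Data collection = 13
ES_Data cleaning = max(EF_Recruitment=12, EF_Pilot data=5) = 12; EF_Data cleaning = 12+11 = 23
ES_Analysis = 12; EF_Analysis = 12+7 = 19
ES_Draft manuscript = 12; EF_Draft manuscript = 12+12 = 24
ES_Internal review = max(EF_Instrument calibration=12, EF_Data collection=13, EF_Data cleaning=23, EF_Analysis=19, EF_Draft manuscript=24) = 24; EF_Internal review = 24+10 = 34
Expected project duration μ = 34 weeks. Critical path: Recruitment → Draft manuscript → Internal review.

34 weeks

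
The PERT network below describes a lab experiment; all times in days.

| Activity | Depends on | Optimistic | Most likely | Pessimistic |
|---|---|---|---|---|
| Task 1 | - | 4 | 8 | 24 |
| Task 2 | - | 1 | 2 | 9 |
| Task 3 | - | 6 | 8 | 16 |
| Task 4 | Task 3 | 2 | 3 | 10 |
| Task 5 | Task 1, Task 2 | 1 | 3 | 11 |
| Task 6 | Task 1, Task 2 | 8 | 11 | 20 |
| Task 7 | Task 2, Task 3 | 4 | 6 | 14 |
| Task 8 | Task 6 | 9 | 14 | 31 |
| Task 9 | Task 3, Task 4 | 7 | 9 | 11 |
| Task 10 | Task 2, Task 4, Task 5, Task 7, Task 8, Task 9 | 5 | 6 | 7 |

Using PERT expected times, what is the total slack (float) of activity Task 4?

16 days

te_Task 1 = (4 + 4·8 + 24)/6 = 60/6 = 10
te_Task 2 = (1 + 4·2 + 9)/6 = 18/6 = 3
te_Task 3 = (6 + 4·8 + 16)/6 = 54/6 = 9
te_Task 4 = (2 + 4·3 + 10)/6 = 24/6 = 4
te_Task 5 = (1 + 4·3 + 11)/6 = 24/6 = 4
te_Task 6 = (8 + 4·11 + 20)/6 = 72/6 = 12
te_Task 7 = (4 + 4·6 + 14)/6 = 42/6 = 7
te_Task 8 = (9 + 4·14 + 31)/6 = 96/6 = 16
te_Task 9 = (7 + 4·9 + 11)/6 = 54/6 = 9
te_Task 10 = (5 + 4·6 + 7)/6 = 36/6 = 6

Forward pass:
ES_Task 1 = 0; EF_Task 1 = 10
ES_Task 2 = 0; EF_Task 2 = 3
ES_Task 3 = 0; EF_Task 3 = 9
ES_Task 4 = 9; EF_Task 4 = 9+4 = 13
ES_Task 5 = max(EF_Task 1=10, EF_Task 2=3) = 10; EF_Task 5 = 10+4 = 14
ES_Task 6 = max(EF_Task 1=10, EF_Task 2=3) = 10; EF_Task 6 = 10+12 = 22
ES_Task 7 = max(EF_Task 2=3, EF_Task 3=9) = 9; EF_Task 7 = 9+7 = 16
ES_Task 8 = 22; EF_Task 8 = 22+16 = 38
ES_Task 9 = max(EF_Task 3=9, EF_Task 4=13) = 13; EF_Task 9 = 13+9 = 22
ES_Task 10 = max(EF_Task 2=3, EF_Task 4=13, EF_Task 5=14, EF_Task 7=16, EF_Task 8=38, EF_Task 9=22) = 38; EF_Task 10 = 38+6 = 44
Expected project duration μ = 44 days. Critical path: Task 1 → Task 6 → Task 8 → Task 10.

Backward pass:
LF_Task 10 = 44; LS_Task 10 = 44−6 = 38
LF_Task 9 = LS_Task 10 = 38; LS_Task 9 = 38−9 = 29
LF_Task 8 = LS_Task 10 = 38; LS_Task 8 = 38−16 = 22
LF_Task 7 = LS_Task 10 = 38; LS_Task 7 = 38−7 = 31
LF_Task 6 = LS_Task 8 = 22; LS_Task 6 = 22−12 = 10
LF_Task 5 = LS_Task 10 = 38; LS_Task 5 = 38−4 = 34
LF_Task 4 = min(LS_Task 9=29, LS_Task 10=38) = 29; LS_Task 4 = 29−4 = 25
LF_Task 3 = min(LS_Task 4=25, LS_Task 7=31, LS_Task 9=29) = 25; LS_Task 3 = 25−9 = 16
LF_Task 2 = min(LS_Task 5=34, LS_Task 6=10, LS_Task 7=31, LS_Task 10=38) = 10; LS_Task 2 = 10−3 = 7
LF_Task 1 = min(LS_Task 5=34, LS_Task 6=10) = 10; LS_Task 1 = 10−10 = 0
Slack_Task 4 = LS_Task 4 − ES_Task 4 = 25 − 9 = 16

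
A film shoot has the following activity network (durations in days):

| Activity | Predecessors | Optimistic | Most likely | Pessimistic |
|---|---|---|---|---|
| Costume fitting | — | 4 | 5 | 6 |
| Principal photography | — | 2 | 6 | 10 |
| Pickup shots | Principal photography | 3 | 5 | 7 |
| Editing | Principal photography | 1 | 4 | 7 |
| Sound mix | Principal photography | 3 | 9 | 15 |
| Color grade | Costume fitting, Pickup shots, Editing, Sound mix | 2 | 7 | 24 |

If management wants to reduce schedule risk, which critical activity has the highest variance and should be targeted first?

Color grade

te_Costume fitting = (4 + 4·5 + 6)/6 = 30/6 = 5; σ²_Costume fitting = ((6−4)/6)² = 0.111
te_Principal photography = (2 + 4·6 + 10)/6 = 36/6 = 6; σ²_Principal photography = ((10−2)/6)² = 1.778
te_Pickup shots = (3 + 4·5 + 7)/6 = 30/6 = 5; σ²_Pickup shots = ((7−3)/6)² = 0.444
te_Editing = (1 + 4·4 + 7)/6 = 24/6 = 4; σ²_Editing = ((7−1)/6)² = 1.000
te_Sound mix = (3 + 4·9 + 15)/6 = 54/6 = 9; σ²_Sound mix = ((15−3)/6)² = 4.000
te_Color grade = (2 + 4·7 + 24)/6 = 54/6 = 9; σ²_Color grade = ((24−2)/6)² = 13.444

Forward pass:
ES_Costume fitting = 0; EF_Costume fitting = 5
ES_Principal photography = 0; EF_Principal photography = 6
ES_Pickup shots = 6; EF_Pickup shots = 6+5 = 11
ES_Editing = 6; EF_Editing = 6+4 = 10
ES_Sound mix = 6; EF_Sound mix = 6+9 = 15
ES_Color grade = max(EF_Costume fitting=5, EF_Pickup shots=11, EF_Editing=10, EF_Sound mix=15) = 15; EF_Color grade = 15+9 = 24
Expected project duration μ = 24 days. Critical path: Principal photography → Sound mix → Color grade.

Variances on critical path: σ²_Principal photography=1.778, σ²_Sound mix=4.000, σ²_Color grade=13.444.
Largest is σ²_Color grade = 13.444.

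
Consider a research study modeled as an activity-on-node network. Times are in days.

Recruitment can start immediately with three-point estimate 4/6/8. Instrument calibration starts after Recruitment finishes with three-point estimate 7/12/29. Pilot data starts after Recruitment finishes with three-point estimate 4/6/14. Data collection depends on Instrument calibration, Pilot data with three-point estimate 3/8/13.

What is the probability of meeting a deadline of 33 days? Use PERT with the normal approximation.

0.890

te_Recruitment = (4 + 4·6 + 8)/6 = 36/6 = 6; σ²_Recruitment = ((8−4)/6)² = 0.444
te_Instrument calibration = (7 + 4·12 + 29)/6 = 84/6 = 14; σ²_Instrument calibration = ((29−7)/6)² = 13.444
te_Pilot data = (4 + 4·6 + 14)/6 = 42/6 = 7; σ²_Pilot data = ((14−4)/6)² = 2.778
te_Data collection = (3 + 4·8 + 13)/6 = 48/6 = 8; σ²_Data collection = ((13−3)/6)² = 2.778

Forward pass:
ES_Recruitment = 0; EF_Recruitment = 6
ES_Instrument calibration = 6; EF_Instrument calibration = 6+14 = 20
ES_Pilot data = 6; EF_Pilot data = 6+7 = 13
ES_Data collection = max(EF_Instrument calibration=20, EF_Pilot data=13) = 20; EF_Data collection = 20+8 = 28
Expected project duration μ = 28 days. Critical path: Recruitment → Instrument calibration → Data collection.

Variance along critical path = 0.444 + 13.444 + 2.778 = 16.667; σ = √16.667 = 4.082 days.
Z = (33 − 28) / 4.082 = 1.225
P(T ≤ 33) = Φ(1.225) ≈ 0.890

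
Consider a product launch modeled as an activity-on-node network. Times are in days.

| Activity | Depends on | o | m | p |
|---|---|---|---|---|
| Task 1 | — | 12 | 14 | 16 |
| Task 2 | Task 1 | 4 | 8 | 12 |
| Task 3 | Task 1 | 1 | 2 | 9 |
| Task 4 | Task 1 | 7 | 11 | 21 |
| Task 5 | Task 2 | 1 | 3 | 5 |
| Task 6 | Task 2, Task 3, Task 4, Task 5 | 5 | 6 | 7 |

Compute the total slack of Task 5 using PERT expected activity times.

1 days

te_Task 1 = (12 + 4·14 + 16)/6 = 84/6 = 14
te_Task 2 = (4 + 4·8 + 12)/6 = 48/6 = 8
te_Task 3 = (1 + 4·2 + 9)/6 = 18/6 = 3
te_Task 4 = (7 + 4·11 + 21)/6 = 72/6 = 12
te_Task 5 = (1 + 4·3 + 5)/6 = 18/6 = 3
te_Task 6 = (5 + 4·6 + 7)/6 = 36/6 = 6

Forward pass:
ES_Task 1 = 0; EF_Task 1 = 14
ES_Task 2 = 14; EF_Task 2 = 14+8 = 22
ES_Task 3 = 14; EF_Task 3 = 14+3 = 17
ES_Task 4 = 14; EF_Task 4 = 14+12 = 26
ES_Task 5 = 22; EF_Task 5 = 22+3 = 25
ES_Task 6 = max(EF_Task 2=22, EF_Task 3=17, EF_Task 4=26, EF_Task 5=25) = 26; EF_Task 6 = 26+6 = 32
Expected project duration μ = 32 days. Critical path: Task 1 → Task 4 → Task 6.

Backward pass:
LF_Task 6 = 32; LS_Task 6 = 32−6 = 26
LF_Task 5 = LS_Task 6 = 26; LS_Task 5 = 26−3 = 23
LF_Task 4 = LS_Task 6 = 26; LS_Task 4 = 26−12 = 14
LF_Task 3 = LS_Task 6 = 26; LS_Task 3 = 26−3 = 23
LF_Task 2 = min(LS_Task 5=23, LS_Task 6=26) = 23; LS_Task 2 = 23−8 = 15
LF_Task 1 = min(LS_Task 2=15, LS_Task 3=23, LS_Task 4=14) = 14; LS_Task 1 = 14−14 = 0
Slack_Task 5 = LS_Task 5 − ES_Task 5 = 23 − 22 = 1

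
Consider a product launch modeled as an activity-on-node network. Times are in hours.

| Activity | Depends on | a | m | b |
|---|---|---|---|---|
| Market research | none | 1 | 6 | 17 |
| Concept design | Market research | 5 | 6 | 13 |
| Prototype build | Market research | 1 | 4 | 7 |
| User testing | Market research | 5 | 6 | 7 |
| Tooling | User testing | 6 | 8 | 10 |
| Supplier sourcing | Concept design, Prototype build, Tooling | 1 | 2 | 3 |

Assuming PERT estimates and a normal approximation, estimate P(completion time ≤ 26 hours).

0.859

te_Market research = (1 + 4·6 + 17)/6 = 42/6 = 7; σ²_Market research = ((17−1)/6)² = 7.111
te_Concept design = (5 + 4·6 + 13)/6 = 42/6 = 7; σ²_Concept design = ((13−5)/6)² = 1.778
te_Prototype build = (1 + 4·4 + 7)/6 = 24/6 = 4; σ²_Prototype build = ((7−1)/6)² = 1.000
te_User testing = (5 + 4·6 + 7)/6 = 36/6 = 6; σ²_User testing = ((7−5)/6)² = 0.111
te_Tooling = (6 + 4·8 + 10)/6 = 48/6 = 8; σ²_Tooling = ((10−6)/6)² = 0.444
te_Supplier sourcing = (1 + 4·2 + 3)/6 = 12/6 = 2; σ²_Supplier sourcing = ((3−1)/6)² = 0.111

Forward pass:
ES_Market research = 0; EF_Market research = 7
ES_Concept design = 7; EF_Concept design = 7+7 = 14
ES_Prototype build = 7; EF_Prototype build = 7+4 = 11
ES_User testing = 7; EF_User testing = 7+6 = 13
ES_Tooling = 13; EF_Tooling = 13+8 = 21
ES_Supplier sourcing = max(EF_Concept design=14, EF_Prototype build=11, EF_Tooling=21) = 21; EF_Supplier sourcing = 21+2 = 23
Expected project duration μ = 23 hours. Critical path: Market research → User testing → Tooling → Supplier sourcing.

Variance along critical path = 7.111 + 0.111 + 0.444 + 0.111 = 7.778; σ = √7.778 = 2.789 hours.
Z = (26 − 23) / 2.789 = 1.076
P(T ≤ 26) = Φ(1.076) ≈ 0.859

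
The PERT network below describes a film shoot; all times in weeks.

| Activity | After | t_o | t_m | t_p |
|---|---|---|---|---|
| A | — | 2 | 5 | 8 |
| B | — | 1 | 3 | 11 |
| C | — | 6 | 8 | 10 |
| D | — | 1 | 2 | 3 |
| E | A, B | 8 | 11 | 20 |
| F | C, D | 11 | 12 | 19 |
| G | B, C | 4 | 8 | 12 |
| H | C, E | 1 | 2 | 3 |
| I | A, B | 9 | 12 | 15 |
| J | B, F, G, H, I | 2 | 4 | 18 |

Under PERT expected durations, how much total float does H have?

te_A = (2 + 4·5 + 8)/6 = 30/6 = 5
te_B = (1 + 4·3 + 11)/6 = 24/6 = 4
te_C = (6 + 4·8 + 10)/6 = 48/6 = 8
te_D = (1 + 4·2 + 3)/6 = 12/6 = 2
te_E = (8 + 4·11 + 20)/6 = 72/6 = 12
te_F = (11 + 4·12 + 19)/6 = 78/6 = 13
te_G = (4 + 4·8 + 12)/6 = 48/6 = 8
te_H = (1 + 4·2 + 3)/6 = 12/6 = 2
te_I = (9 + 4·12 + 15)/6 = 72/6 = 12
te_J = (2 + 4·4 + 18)/6 = 36/6 = 6

Forward pass:
ES_A = 0; EF_A = 5
ES_B = 0; EF_B = 4
ES_C = 0; EF_C = 8
ES_D = 0; EF_D = 2
ES_E = max(EF_A=5, EF_B=4) = 5; EF_E = 5+12 = 17
ES_F = max(EF_C=8, EF_D=2) = 8; EF_F = 8+13 = 21
ES_G = max(EF_B=4, EF_C=8) = 8; EF_G = 8+8 = 16
ES_H = max(EF_C=8, EF_E=17) = 17; EF_H = 17+2 = 19
ES_I = max(EF_A=5, EF_B=4) = 5; EF_I = 5+12 = 17
ES_J = max(EF_B=4, EF_F=21, EF_G=16, EF_H=19, EF_I=17) = 21; EF_J = 21+6 = 27
Expected project duration μ = 27 weeks. Critical path: C → F → J.

Backward pass:
LF_J = 27; LS_J = 27−6 = 21
LF_I = LS_J = 21; LS_I = 21−12 = 9
LF_H = LS_J = 21; LS_H = 21−2 = 19
LF_G = LS_J = 21; LS_G = 21−8 = 13
LF_F = LS_J = 21; LS_F = 21−13 = 8
LF_E = LS_H = 19; LS_E = 19−12 = 7
LF_D = LS_F = 8; LS_D = 8−2 = 6
LF_C = min(LS_F=8, LS_G=13, LS_H=19) = 8; LS_C = 8−8 = 0
LF_B = min(LS_E=7, LS_G=13, LS_I=9, LS_J=21) = 7; LS_B = 7−4 = 3
LF_A = min(LS_E=7, LS_I=9) = 7; LS_A = 7−5 = 2
Slack_H = LS_H − ES_H = 19 − 17 = 2

2 weeks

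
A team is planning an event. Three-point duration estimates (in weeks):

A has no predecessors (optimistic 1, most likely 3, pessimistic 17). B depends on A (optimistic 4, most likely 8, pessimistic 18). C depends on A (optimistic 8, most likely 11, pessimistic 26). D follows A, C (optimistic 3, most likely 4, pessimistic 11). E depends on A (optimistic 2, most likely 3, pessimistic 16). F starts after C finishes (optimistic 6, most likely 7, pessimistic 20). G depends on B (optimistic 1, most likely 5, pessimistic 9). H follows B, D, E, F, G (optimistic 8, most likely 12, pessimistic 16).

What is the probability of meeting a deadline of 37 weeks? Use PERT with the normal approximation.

te_A = (1 + 4·3 + 17)/6 = 30/6 = 5; σ²_A = ((17−1)/6)² = 7.111
te_B = (4 + 4·8 + 18)/6 = 54/6 = 9; σ²_B = ((18−4)/6)² = 5.444
te_C = (8 + 4·11 + 26)/6 = 78/6 = 13; σ²_C = ((26−8)/6)² = 9.000
te_D = (3 + 4·4 + 11)/6 = 30/6 = 5; σ²_D = ((11−3)/6)² = 1.778
te_E = (2 + 4·3 + 16)/6 = 30/6 = 5; σ²_E = ((16−2)/6)² = 5.444
te_F = (6 + 4·7 + 20)/6 = 54/6 = 9; σ²_F = ((20−6)/6)² = 5.444
te_G = (1 + 4·5 + 9)/6 = 30/6 = 5; σ²_G = ((9−1)/6)² = 1.778
te_H = (8 + 4·12 + 16)/6 = 72/6 = 12; σ²_H = ((16−8)/6)² = 1.778

Forward pass:
ES_A = 0; EF_A = 5
ES_B = 5; EF_B = 5+9 = 14
ES_C = 5; EF_C = 5+13 = 18
ES_D = max(EF_A=5, EF_C=18) = 18; EF_D = 18+5 = 23
ES_E = 5; EF_E = 5+5 = 10
ES_F = 18; EF_F = 18+9 = 27
ES_G = 14; EF_G = 14+5 = 19
ES_H = max(EF_B=14, EF_D=23, EF_E=10, EF_F=27, EF_G=19) = 27; EF_H = 27+12 = 39
Expected project duration μ = 39 weeks. Critical path: A → C → F → H.

Variance along critical path = 7.111 + 9.000 + 5.444 + 1.778 = 23.333; σ = √23.333 = 4.830 weeks.
Z = (37 − 39) / 4.830 = -0.414
P(T ≤ 37) = Φ(-0.414) ≈ 0.339

0.339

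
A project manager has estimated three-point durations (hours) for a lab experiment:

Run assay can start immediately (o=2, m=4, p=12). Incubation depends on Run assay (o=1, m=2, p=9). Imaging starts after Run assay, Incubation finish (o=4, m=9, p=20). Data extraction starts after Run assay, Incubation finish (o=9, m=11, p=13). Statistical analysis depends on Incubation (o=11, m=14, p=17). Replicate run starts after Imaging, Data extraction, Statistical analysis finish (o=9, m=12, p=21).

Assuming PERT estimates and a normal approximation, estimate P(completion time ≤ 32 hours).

te_Run assay = (2 + 4·4 + 12)/6 = 30/6 = 5; σ²_Run assay = ((12−2)/6)² = 2.778
te_Incubation = (1 + 4·2 + 9)/6 = 18/6 = 3; σ²_Incubation = ((9−1)/6)² = 1.778
te_Imaging = (4 + 4·9 + 20)/6 = 60/6 = 10; σ²_Imaging = ((20−4)/6)² = 7.111
te_Data extraction = (9 + 4·11 + 13)/6 = 66/6 = 11; σ²_Data extraction = ((13−9)/6)² = 0.444
te_Statistical analysis = (11 + 4·14 + 17)/6 = 84/6 = 14; σ²_Statistical analysis = ((17−11)/6)² = 1.000
te_Replicate run = (9 + 4·12 + 21)/6 = 78/6 = 13; σ²_Replicate run = ((21−9)/6)² = 4.000

Forward pass:
ES_Run assay = 0; EF_Run assay = 5
ES_Incubation = 5; EF_Incubation = 5+3 = 8
ES_Imaging = max(EF_Run assay=5, EF_Incubation=8) = 8; EF_Imaging = 8+10 = 18
ES_Data extraction = max(EF_Run assay=5, EF_Incubation=8) = 8; EF_Data extraction = 8+11 = 19
ES_Statistical analysis = 8; EF_Statistical analysis = 8+14 = 22
ES_Replicate run = max(EF_Imaging=18, EF_Data extraction=19, EF_Statistical analysis=22) = 22; EF_Replicate run = 22+13 = 35
Expected project duration μ = 35 hours. Critical path: Run assay → Incubation → Statistical analysis → Replicate run.

Variance along critical path = 2.778 + 1.778 + 1.000 + 4.000 = 9.556; σ = √9.556 = 3.091 hours.
Z = (32 − 35) / 3.091 = -0.970
P(T ≤ 32) = Φ(-0.970) ≈ 0.166

0.166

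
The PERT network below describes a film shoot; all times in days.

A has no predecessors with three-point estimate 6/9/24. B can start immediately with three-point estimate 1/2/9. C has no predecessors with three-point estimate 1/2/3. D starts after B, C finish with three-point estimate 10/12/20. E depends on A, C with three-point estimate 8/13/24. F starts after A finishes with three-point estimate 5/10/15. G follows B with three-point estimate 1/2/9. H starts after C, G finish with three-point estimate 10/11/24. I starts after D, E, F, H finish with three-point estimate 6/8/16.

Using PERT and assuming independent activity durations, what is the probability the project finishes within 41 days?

te_A = (6 + 4·9 + 24)/6 = 66/6 = 11; σ²_A = ((24−6)/6)² = 9.000
te_B = (1 + 4·2 + 9)/6 = 18/6 = 3; σ²_B = ((9−1)/6)² = 1.778
te_C = (1 + 4·2 + 3)/6 = 12/6 = 2; σ²_C = ((3−1)/6)² = 0.111
te_D = (10 + 4·12 + 20)/6 = 78/6 = 13; σ²_D = ((20−10)/6)² = 2.778
te_E = (8 + 4·13 + 24)/6 = 84/6 = 14; σ²_E = ((24−8)/6)² = 7.111
te_F = (5 + 4·10 + 15)/6 = 60/6 = 10; σ²_F = ((15−5)/6)² = 2.778
te_G = (1 + 4·2 + 9)/6 = 18/6 = 3; σ²_G = ((9−1)/6)² = 1.778
te_H = (10 + 4·11 + 24)/6 = 78/6 = 13; σ²_H = ((24−10)/6)² = 5.444
te_I = (6 + 4·8 + 16)/6 = 54/6 = 9; σ²_I = ((16−6)/6)² = 2.778

Forward pass:
ES_A = 0; EF_A = 11
ES_B = 0; EF_B = 3
ES_C = 0; EF_C = 2
ES_D = max(EF_B=3, EF_C=2) = 3; EF_D = 3+13 = 16
ES_E = max(EF_A=11, EF_C=2) = 11; EF_E = 11+14 = 25
ES_F = 11; EF_F = 11+10 = 21
ES_G = 3; EF_G = 3+3 = 6
ES_H = max(EF_C=2, EF_G=6) = 6; EF_H = 6+13 = 19
ES_I = max(EF_D=16, EF_E=25, EF_F=21, EF_H=19) = 25; EF_I = 25+9 = 34
Expected project duration μ = 34 days. Critical path: A → E → I.

Variance along critical path = 9.000 + 7.111 + 2.778 = 18.889; σ = √18.889 = 4.346 days.
Z = (41 − 34) / 4.346 = 1.611
P(T ≤ 41) = Φ(1.611) ≈ 0.946

0.946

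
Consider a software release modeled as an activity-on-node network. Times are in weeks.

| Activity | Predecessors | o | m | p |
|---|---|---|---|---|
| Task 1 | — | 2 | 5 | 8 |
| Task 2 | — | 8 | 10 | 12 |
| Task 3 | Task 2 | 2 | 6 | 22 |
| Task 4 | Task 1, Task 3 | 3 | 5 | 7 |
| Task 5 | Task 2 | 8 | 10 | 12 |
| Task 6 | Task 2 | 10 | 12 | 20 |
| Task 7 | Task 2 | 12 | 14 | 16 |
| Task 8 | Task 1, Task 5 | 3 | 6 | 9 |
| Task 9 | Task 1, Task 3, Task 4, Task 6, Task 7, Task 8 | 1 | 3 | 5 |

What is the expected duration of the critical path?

te_Task 1 = (2 + 4·5 + 8)/6 = 30/6 = 5
te_Task 2 = (8 + 4·10 + 12)/6 = 60/6 = 10
te_Task 3 = (2 + 4·6 + 22)/6 = 48/6 = 8
te_Task 4 = (3 + 4·5 + 7)/6 = 30/6 = 5
te_Task 5 = (8 + 4·10 + 12)/6 = 60/6 = 10
te_Task 6 = (10 + 4·12 + 20)/6 = 78/6 = 13
te_Task 7 = (12 + 4·14 + 16)/6 = 84/6 = 14
te_Task 8 = (3 + 4·6 + 9)/6 = 36/6 = 6
te_Task 9 = (1 + 4·3 + 5)/6 = 18/6 = 3

Forward pass:
ES_Task 1 = 0; EF_Task 1 = 5
ES_Task 2 = 0; EF_Task 2 = 10
ES_Task 3 = 10; EF_Task 3 = 10+8 = 18
ES_Task 4 = max(EF_Task 1=5, EF_Task 3=18) = 18; EF_Task 4 = 18+5 = 23
ES_Task 5 = 10; EF_Task 5 = 10+10 = 20
ES_Task 6 = 10; EF_Task 6 = 10+13 = 23
ES_Task 7 = 10; EF_Task 7 = 10+14 = 24
ES_Task 8 = max(EF_Task 1=5, EF_Task 5=20) = 20; EF_Task 8 = 20+6 = 26
ES_Task 9 = max(EF_Task 1=5, EF_Task 3=18, EF_Task 4=23, EF_Task 6=23, EF_Task 7=24, EF_Task 8=26) = 26; EF_Task 9 = 26+3 = 29
Expected project duration μ = 29 weeks. Critical path: Task 2 → Task 5 → Task 8 → Task 9.

29 weeks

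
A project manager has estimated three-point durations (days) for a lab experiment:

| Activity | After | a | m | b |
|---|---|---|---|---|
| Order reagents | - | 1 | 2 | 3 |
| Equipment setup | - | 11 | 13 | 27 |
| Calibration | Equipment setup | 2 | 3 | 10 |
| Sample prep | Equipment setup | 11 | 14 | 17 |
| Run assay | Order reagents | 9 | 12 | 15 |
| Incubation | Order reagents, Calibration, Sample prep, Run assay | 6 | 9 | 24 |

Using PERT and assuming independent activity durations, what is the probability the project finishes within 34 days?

0.073

te_Order reagents = (1 + 4·2 + 3)/6 = 12/6 = 2; σ²_Order reagents = ((3−1)/6)² = 0.111
te_Equipment setup = (11 + 4·13 + 27)/6 = 90/6 = 15; σ²_Equipment setup = ((27−11)/6)² = 7.111
te_Calibration = (2 + 4·3 + 10)/6 = 24/6 = 4; σ²_Calibration = ((10−2)/6)² = 1.778
te_Sample prep = (11 + 4·14 + 17)/6 = 84/6 = 14; σ²_Sample prep = ((17−11)/6)² = 1.000
te_Run assay = (9 + 4·12 + 15)/6 = 72/6 = 12; σ²_Run assay = ((15−9)/6)² = 1.000
te_Incubation = (6 + 4·9 + 24)/6 = 66/6 = 11; σ²_Incubation = ((24−6)/6)² = 9.000

Forward pass:
ES_Order reagents = 0; EF_Order reagents = 2
ES_Equipment setup = 0; EF_Equipment setup = 15
ES_Calibration = 15; EF_Calibration = 15+4 = 19
ES_Sample prep = 15; EF_Sample prep = 15+14 = 29
ES_Run assay = 2; EF_Run assay = 2+12 = 14
ES_Incubation = max(EF_Order reagents=2, EF_Calibration=19, EF_Sample prep=29, EF_Run assay=14) = 29; EF_Incubation = 29+11 = 40
Expected project duration μ = 40 days. Critical path: Equipment setup → Sample prep → Incubation.

Variance along critical path = 7.111 + 1.000 + 9.000 = 17.111; σ = √17.111 = 4.137 days.
Z = (34 − 40) / 4.137 = -1.450
P(T ≤ 34) = Φ(-1.450) ≈ 0.073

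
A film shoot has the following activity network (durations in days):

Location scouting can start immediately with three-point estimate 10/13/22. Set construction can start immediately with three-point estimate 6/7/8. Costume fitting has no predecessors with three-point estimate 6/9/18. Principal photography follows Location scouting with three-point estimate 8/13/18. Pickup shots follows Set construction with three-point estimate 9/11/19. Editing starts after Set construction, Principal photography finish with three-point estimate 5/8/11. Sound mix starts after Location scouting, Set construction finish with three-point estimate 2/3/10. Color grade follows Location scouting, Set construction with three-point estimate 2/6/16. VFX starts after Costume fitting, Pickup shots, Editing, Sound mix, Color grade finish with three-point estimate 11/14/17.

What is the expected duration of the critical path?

49 days

te_Location scouting = (10 + 4·13 + 22)/6 = 84/6 = 14
te_Set construction = (6 + 4·7 + 8)/6 = 42/6 = 7
te_Costume fitting = (6 + 4·9 + 18)/6 = 60/6 = 10
te_Principal photography = (8 + 4·13 + 18)/6 = 78/6 = 13
te_Pickup shots = (9 + 4·11 + 19)/6 = 72/6 = 12
te_Editing = (5 + 4·8 + 11)/6 = 48/6 = 8
te_Sound mix = (2 + 4·3 + 10)/6 = 24/6 = 4
te_Color grade = (2 + 4·6 + 16)/6 = 42/6 = 7
te_VFX = (11 + 4·14 + 17)/6 = 84/6 = 14

Forward pass:
ES_Location scouting = 0; EF_Location scouting = 14
ES_Set construction = 0; EF_Set construction = 7
ES_Costume fitting = 0; EF_Costume fitting = 10
ES_Principal photography = 14; EF_Principal photography = 14+13 = 27
ES_Pickup shots = 7; EF_Pickup shots = 7+12 = 19
ES_Editing = max(EF_Set construction=7, EF_Principal photography=27) = 27; EF_Editing = 27+8 = 35
ES_Sound mix = max(EF_Location scouting=14, EF_Set construction=7) = 14; EF_Sound mix = 14+4 = 18
ES_Color grade = max(EF_Location scouting=14, EF_Set construction=7) = 14; EF_Color grade = 14+7 = 21
ES_VFX = max(EF_Costume fitting=10, EF_Pickup shots=19, EF_Editing=35, EF_Sound mix=18, EF_Color grade=21) = 35; EF_VFX = 35+14 = 49
Expected project duration μ = 49 days. Critical path: Location scouting → Principal photography → Editing → VFX.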